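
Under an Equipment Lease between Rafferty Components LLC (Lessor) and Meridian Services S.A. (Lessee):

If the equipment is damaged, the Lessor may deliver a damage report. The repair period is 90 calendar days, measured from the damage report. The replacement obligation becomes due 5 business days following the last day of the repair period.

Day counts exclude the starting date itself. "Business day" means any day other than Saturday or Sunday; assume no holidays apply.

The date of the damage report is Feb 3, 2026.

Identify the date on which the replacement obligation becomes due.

The last day of the repair period: Feb 3, 2026 + 90 days = May 4, 2026.
The date on which the replacement obligation becomes due: 5 business days after Monday, May 4, 2026, skipping weekends — May 5, May 6, May 7, May 8, May 11 — lands on Monday, May 11, 2026.

May 11, 2026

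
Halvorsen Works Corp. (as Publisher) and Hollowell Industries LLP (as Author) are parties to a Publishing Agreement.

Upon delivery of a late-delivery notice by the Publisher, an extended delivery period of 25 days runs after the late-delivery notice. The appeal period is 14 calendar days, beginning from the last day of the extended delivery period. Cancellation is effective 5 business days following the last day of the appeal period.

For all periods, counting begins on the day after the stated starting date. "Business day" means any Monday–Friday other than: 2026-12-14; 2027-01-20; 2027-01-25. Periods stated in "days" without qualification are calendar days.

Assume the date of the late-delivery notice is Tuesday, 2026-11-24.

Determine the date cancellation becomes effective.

2027-01-08

Adding 25 calendar days to 2026-11-24 gives 2026-12-19, which is the last day of the extended delivery period.
The last day of the appeal period: 14 calendar days after 2026-12-19 is 2027-01-02.
The date cancellation becomes effective: counting 5 business days from Saturday, 2027-01-02 (Jan 4, Jan 5, Jan 6, Jan 7, Jan 8, skipping weekends) reaches Friday, 2027-01-08.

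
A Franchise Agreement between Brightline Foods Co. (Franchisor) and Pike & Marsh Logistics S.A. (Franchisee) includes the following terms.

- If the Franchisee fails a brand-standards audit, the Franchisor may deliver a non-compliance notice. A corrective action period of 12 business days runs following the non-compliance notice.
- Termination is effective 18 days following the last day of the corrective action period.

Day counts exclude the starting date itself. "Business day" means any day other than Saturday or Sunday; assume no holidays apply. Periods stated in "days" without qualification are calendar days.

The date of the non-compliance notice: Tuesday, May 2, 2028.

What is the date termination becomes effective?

Jun 5, 2028

The last day of the corrective action period: 12 business days after Tuesday, May 2, 2028, skipping weekends — May 3, May 4, May 5, May 8, …, May 16, May 17, May 18 — lands on Thursday, May 18, 2028.
The date termination becomes effective: 18 calendar days after May 18, 2028 is Jun 5, 2028.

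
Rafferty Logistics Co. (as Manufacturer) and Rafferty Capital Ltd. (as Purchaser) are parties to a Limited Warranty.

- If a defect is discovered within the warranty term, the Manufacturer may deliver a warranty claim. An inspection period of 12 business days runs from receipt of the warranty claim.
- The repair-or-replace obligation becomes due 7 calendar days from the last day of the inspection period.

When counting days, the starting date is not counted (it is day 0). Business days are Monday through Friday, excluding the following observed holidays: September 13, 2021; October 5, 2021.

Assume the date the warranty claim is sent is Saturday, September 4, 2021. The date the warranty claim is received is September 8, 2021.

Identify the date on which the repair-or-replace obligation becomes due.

From Wednesday, September 8, 2021, 12 business days (Sep 9, Sep 10, Sep 14, Sep 15, …, Sep 23, Sep 24, Sep 27, skipping weekends and the listed holiday on Sep 13) brings us to Monday, September 27, 2021, which is the last day of the inspection period.
The date on which the repair-or-replace obligation becomes due: September 27, 2021 + 7 days = October 4, 2021.

October 4, 2021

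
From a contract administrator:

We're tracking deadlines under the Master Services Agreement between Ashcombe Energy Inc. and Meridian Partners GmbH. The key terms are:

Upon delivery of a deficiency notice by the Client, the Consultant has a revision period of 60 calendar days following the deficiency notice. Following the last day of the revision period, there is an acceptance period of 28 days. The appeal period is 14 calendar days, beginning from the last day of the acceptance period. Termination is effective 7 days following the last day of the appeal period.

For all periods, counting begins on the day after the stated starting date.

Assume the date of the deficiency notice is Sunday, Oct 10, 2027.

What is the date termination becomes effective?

The last day of the revision period: Oct 10, 2027 + 60 days = Dec 9, 2027.
The last day of the acceptance period: 28 calendar days after Dec 9, 2027 is Jan 6, 2028.
The last day of the appeal period: 14 calendar days after Jan 6, 2028 is Jan 20, 2028.
Adding 7 calendar days to Jan 20, 2028 gives Jan 27, 2028, which is the date termination becomes effective.

Jan 27, 2028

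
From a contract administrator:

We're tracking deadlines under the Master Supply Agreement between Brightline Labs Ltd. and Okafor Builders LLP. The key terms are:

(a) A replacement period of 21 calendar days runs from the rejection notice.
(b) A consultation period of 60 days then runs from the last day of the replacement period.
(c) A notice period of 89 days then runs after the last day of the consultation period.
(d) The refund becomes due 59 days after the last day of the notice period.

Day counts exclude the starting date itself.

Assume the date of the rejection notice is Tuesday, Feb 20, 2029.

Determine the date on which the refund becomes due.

Oct 7, 2029

The last day of the replacement period: Feb 20, 2029 + 21 days = Mar 13, 2029.
The last day of the consultation period: Mar 13, 2029 + 60 days = May 12, 2029.
The last day of the notice period: May 12, 2029 + 89 days = Aug 9, 2029.
The date on which the refund becomes due: 59 calendar days after Aug 9, 2029 is Oct 7, 2029.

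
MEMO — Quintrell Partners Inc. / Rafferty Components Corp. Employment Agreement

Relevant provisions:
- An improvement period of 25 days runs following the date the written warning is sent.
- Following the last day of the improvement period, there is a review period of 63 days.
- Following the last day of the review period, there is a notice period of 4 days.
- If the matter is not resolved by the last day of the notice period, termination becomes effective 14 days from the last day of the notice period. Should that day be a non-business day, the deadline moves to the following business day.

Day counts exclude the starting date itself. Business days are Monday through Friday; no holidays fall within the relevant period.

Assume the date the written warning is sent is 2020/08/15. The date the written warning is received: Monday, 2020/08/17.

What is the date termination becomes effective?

2020/11/30

The last day of the improvement period: 2020/08/15 + 25 days = 2020/09/09.
The last day of the review period: 2020/09/09 + 63 days = 2020/11/11.
Adding 4 calendar days to 2020/11/11 gives 2020/11/15, which is the last day of the notice period.
The date termination becomes effective: 2020/11/15 + 14 days = 2020/11/29. That falls on a Sunday, so it rolls to the next business day, Monday, 2020/11/30.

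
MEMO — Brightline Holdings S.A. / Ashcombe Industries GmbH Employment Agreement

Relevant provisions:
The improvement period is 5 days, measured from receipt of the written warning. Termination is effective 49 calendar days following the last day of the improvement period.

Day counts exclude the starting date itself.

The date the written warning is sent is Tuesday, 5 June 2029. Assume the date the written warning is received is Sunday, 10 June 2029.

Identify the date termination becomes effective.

Adding 5 calendar days to 10 June 2029 gives 15 June 2029, which is the last day of the improvement period.
The date termination becomes effective: 15 June 2029 + 49 days = 3 August 2029.

3 August 2029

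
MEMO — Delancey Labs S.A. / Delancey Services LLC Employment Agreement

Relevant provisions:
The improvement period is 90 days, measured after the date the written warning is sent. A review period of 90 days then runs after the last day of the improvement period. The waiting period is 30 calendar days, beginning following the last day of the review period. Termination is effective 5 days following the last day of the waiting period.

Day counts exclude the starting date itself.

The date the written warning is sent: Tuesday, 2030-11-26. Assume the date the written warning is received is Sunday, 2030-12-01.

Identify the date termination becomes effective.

The last day of the improvement period: 90 calendar days after 2030-11-26 is 2031-02-24.
Adding 90 calendar days to 2031-02-24 gives 2031-05-25, which is the last day of the review period.
The last day of the waiting period: 30 calendar days after 2031-05-25 is 2031-06-24.
The date termination becomes effective: 5 calendar days after 2031-06-24 is 2031-06-29.

2031-06-29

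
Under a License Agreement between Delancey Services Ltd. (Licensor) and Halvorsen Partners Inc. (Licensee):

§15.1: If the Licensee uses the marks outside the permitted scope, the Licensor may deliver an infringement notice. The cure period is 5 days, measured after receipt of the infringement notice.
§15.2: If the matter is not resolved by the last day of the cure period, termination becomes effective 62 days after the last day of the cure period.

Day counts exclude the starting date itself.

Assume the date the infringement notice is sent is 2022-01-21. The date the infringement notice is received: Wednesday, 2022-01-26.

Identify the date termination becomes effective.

The last day of the cure period: 5 calendar days after 2022-01-26 is 2022-01-31.
Adding 62 calendar days to 2022-01-31 gives 2022-04-03, which is the date termination becomes effective.

2022-04-03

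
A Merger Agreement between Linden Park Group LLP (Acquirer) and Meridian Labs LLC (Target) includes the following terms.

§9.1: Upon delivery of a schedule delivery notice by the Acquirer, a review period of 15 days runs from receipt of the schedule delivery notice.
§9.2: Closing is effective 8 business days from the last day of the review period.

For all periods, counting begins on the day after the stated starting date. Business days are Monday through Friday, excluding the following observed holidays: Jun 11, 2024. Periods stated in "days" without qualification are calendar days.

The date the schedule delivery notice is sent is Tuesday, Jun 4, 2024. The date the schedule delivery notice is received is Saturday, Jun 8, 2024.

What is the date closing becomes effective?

Adding 15 calendar days to Jun 8, 2024 gives Jun 23, 2024, which is the last day of the review period.
From Sunday, Jun 23, 2024, 8 business days (Jun 24, Jun 25, Jun 26, Jun 27, Jun 28, Jul 1, Jul 2, Jul 3, skipping weekends) brings us to Wednesday, Jul 3, 2024, which is the date closing becomes effective.

Jul 3, 2024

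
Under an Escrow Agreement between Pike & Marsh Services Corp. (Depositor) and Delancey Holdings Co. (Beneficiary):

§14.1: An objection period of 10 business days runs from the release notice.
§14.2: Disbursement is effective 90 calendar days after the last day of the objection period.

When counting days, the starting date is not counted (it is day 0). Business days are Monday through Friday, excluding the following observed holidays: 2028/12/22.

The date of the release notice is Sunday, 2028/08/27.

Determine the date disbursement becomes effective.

2028/12/07

The last day of the objection period: 10 business days after Sunday, 2028/08/27, skipping weekends — Aug 28, Aug 29, Aug 30, Aug 31, Sep 1, Sep 4, Sep 5, Sep 6, Sep 7, Sep 8 — lands on Friday, 2028/09/08.
The date disbursement becomes effective: 90 calendar days after 2028/09/08 is 2028/12/07.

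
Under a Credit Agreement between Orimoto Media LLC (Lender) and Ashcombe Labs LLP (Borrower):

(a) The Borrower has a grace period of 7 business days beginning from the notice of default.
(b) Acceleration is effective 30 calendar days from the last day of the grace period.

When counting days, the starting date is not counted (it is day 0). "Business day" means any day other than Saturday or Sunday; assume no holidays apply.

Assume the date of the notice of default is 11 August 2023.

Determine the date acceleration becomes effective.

The last day of the grace period: counting 7 business days from Friday, 11 August 2023 (Aug 14, Aug 15, Aug 16, Aug 17, Aug 18, Aug 21, Aug 22, skipping weekends) reaches Tuesday, 22 August 2023.
Adding 30 calendar days to 22 August 2023 gives 21 September 2023, which is the date acceleration becomes effective.

21 September 2023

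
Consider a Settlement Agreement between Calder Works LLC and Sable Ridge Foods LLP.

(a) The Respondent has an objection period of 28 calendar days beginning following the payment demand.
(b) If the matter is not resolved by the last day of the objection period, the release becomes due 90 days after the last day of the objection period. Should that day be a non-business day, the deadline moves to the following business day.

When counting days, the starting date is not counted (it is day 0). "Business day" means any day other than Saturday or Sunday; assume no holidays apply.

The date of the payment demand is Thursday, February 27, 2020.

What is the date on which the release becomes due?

June 24, 2020

The last day of the objection period: 28 calendar days after February 27, 2020 is March 26, 2020.
The date on which the release becomes due: 90 calendar days after March 26, 2020 is June 24, 2020. June 24, 2020 is a Wednesday, so no roll-forward applies.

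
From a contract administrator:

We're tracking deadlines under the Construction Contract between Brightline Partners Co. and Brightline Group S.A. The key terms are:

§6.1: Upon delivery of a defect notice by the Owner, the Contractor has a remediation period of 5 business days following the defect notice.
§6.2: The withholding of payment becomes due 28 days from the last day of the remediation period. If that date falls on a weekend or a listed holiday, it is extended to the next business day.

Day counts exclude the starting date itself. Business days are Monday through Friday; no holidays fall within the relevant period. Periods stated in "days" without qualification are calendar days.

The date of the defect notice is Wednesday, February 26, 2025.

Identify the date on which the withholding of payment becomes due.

From Wednesday, February 26, 2025, 5 business days (Feb 27, Feb 28, Mar 3, Mar 4, Mar 5, skipping weekends) brings us to Wednesday, March 5, 2025, which is the last day of the remediation period.
The date on which the withholding of payment becomes due: March 5, 2025 + 28 days = April 2, 2025. April 2, 2025 is a Wednesday, so no roll-forward applies.

April 2, 2025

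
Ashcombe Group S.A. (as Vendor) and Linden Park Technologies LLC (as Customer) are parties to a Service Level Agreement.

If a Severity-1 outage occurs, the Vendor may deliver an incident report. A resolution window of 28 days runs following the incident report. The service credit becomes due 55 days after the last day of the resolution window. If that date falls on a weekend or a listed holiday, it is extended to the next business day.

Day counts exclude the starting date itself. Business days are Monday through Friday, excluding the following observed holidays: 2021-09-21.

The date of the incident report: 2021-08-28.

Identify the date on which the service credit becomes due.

2021-11-19

Adding 28 calendar days to 2021-08-28 gives 2021-09-25, which is the last day of the resolution window.
Adding 55 calendar days to 2021-09-25 gives 2021-11-19, which is the date on which the service credit becomes due. 2021-11-19 is a Friday and is not a listed holiday, so no roll-forward applies.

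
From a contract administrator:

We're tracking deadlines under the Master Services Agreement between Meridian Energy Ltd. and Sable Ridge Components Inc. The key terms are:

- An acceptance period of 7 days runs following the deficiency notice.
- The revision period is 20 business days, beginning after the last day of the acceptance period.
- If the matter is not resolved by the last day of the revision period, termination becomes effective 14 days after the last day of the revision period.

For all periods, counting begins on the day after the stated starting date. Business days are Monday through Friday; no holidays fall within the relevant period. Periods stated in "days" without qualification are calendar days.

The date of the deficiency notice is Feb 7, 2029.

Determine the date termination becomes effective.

Mar 28, 2029

Adding 7 calendar days to Feb 7, 2029 gives Feb 14, 2029, which is the last day of the acceptance period.
From Wednesday, Feb 14, 2029, 20 business days (Feb 15, Feb 16, Feb 19, Feb 20, …, Mar 12, Mar 13, Mar 14, skipping weekends) brings us to Wednesday, Mar 14, 2029, which is the last day of the revision period.
Adding 14 calendar days to Mar 14, 2029 gives Mar 28, 2029, which is the date termination becomes effective.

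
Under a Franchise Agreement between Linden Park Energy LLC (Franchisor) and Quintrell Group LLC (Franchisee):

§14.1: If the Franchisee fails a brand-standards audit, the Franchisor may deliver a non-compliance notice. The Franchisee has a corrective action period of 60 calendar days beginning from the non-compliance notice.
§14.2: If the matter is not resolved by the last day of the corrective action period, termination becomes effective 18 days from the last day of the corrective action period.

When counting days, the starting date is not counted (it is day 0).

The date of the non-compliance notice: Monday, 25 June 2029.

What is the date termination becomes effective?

11 September 2029

Adding 60 calendar days to 25 June 2029 gives 24 August 2029, which is the last day of the corrective action period.
The date termination becomes effective: 18 calendar days after 24 August 2029 is 11 September 2029.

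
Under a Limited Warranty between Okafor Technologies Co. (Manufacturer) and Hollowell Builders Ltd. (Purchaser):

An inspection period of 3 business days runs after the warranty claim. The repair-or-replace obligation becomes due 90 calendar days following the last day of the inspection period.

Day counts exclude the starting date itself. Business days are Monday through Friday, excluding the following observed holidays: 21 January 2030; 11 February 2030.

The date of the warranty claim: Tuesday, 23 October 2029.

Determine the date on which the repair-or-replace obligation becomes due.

24 January 2030

The last day of the inspection period: counting 3 business days from Tuesday, 23 October 2029 (Oct 24, Oct 25, Oct 26, skipping weekends) reaches Friday, 26 October 2029.
The date on which the repair-or-replace obligation becomes due: 26 October 2029 + 90 days = 24 January 2030.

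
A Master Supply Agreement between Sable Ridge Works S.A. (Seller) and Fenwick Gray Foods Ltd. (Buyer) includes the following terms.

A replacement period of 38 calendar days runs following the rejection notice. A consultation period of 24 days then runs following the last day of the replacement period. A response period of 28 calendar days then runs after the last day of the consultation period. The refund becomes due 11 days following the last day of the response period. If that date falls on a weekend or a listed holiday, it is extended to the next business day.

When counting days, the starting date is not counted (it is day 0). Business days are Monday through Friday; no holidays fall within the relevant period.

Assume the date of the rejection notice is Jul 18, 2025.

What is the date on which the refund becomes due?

Oct 27, 2025

The last day of the replacement period: 38 calendar days after Jul 18, 2025 is Aug 25, 2025.
The last day of the consultation period: Aug 25, 2025 + 24 days = Sep 18, 2025.
The last day of the response period: Sep 18, 2025 + 28 days = Oct 16, 2025.
The date on which the refund becomes due: 11 calendar days after Oct 16, 2025 is Oct 27, 2025. Oct 27, 2025 is a Monday, so no roll-forward applies.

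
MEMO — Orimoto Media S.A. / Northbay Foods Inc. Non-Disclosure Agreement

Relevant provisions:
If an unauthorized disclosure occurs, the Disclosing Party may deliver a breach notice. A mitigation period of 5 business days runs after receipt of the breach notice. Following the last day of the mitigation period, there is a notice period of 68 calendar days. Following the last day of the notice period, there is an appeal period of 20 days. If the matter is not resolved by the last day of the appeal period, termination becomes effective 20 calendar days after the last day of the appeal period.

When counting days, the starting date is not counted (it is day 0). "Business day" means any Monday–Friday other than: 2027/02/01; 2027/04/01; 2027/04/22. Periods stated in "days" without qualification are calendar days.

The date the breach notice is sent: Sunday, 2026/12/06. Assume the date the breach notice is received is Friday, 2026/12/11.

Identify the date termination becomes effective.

2027/04/05

The last day of the mitigation period: 5 business days after Friday, 2026/12/11, skipping weekends — Dec 14, Dec 15, Dec 16, Dec 17, Dec 18 — lands on Friday, 2026/12/18.
The last day of the notice period: 68 calendar days after 2026/12/18 is 2027/02/24.
The last day of the appeal period: 20 calendar days after 2027/02/24 is 2027/03/16.
Adding 20 calendar days to 2027/03/16 gives 2027/04/05, which is the date termination becomes effective.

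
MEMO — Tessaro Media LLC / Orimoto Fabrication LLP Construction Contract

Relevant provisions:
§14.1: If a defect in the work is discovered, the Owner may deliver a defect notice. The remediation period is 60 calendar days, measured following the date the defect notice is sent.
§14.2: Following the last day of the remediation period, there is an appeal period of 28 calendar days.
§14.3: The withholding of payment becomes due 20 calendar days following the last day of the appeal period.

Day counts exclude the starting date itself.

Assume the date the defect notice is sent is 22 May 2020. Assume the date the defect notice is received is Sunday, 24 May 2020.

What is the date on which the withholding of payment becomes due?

The last day of the remediation period: 60 calendar days after 22 May 2020 is 21 July 2020.
Adding 28 calendar days to 21 July 2020 gives 18 August 2020, which is the last day of the appeal period.
The date on which the withholding of payment becomes due: 20 calendar days after 18 August 2020 is 7 September 2020.

7 September 2020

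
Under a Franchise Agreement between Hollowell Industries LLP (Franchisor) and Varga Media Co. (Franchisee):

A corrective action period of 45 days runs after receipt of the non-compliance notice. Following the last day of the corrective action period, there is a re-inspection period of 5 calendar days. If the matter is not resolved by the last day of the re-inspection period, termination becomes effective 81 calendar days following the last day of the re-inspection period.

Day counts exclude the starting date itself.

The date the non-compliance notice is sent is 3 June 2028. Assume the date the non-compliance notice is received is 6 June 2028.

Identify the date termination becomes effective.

The last day of the corrective action period: 6 June 2028 + 45 days = 21 July 2028.
The last day of the re-inspection period: 5 calendar days after 21 July 2028 is 26 July 2028.
The date termination becomes effective: 81 calendar days after 26 July 2028 is 15 October 2028.

15 October 2028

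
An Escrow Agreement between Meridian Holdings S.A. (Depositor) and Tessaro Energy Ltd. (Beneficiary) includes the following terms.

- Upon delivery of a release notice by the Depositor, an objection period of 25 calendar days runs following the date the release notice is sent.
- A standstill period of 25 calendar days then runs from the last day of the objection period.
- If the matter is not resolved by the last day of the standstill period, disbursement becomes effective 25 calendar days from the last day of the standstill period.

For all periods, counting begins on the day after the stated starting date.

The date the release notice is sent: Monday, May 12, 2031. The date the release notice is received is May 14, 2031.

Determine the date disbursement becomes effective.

The last day of the objection period: May 12, 2031 + 25 days = June 6, 2031.
The last day of the standstill period: 25 calendar days after June 6, 2031 is July 1, 2031.
Adding 25 calendar days to July 1, 2031 gives July 26, 2031, which is the date disbursement becomes effective.

July 26, 2031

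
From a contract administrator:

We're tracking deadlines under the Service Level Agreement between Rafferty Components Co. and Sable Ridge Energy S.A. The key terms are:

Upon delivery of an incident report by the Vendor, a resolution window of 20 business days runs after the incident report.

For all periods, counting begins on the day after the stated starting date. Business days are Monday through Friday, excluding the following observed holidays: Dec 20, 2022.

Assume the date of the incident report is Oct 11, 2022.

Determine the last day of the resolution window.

The last day of the resolution window: counting 20 business days from Tuesday, Oct 11, 2022 (Oct 12, Oct 13, Oct 14, Oct 17, …, Nov 4, Nov 7, Nov 8, skipping weekends) reaches Tuesday, Nov 8, 2022.

Nov 8, 2022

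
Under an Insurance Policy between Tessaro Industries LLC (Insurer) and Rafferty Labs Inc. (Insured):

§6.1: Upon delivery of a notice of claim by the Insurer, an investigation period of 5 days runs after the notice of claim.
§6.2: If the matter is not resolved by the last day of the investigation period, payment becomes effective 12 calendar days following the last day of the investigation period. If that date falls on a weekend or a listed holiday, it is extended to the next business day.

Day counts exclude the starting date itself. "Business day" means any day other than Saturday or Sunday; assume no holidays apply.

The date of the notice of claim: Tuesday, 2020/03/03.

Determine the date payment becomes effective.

The last day of the investigation period: 2020/03/03 + 5 days = 2020/03/08.
The date payment becomes effective: 2020/03/08 + 12 days = 2020/03/20. 2020/03/20 is a Friday, so no roll-forward applies.

2020/03/20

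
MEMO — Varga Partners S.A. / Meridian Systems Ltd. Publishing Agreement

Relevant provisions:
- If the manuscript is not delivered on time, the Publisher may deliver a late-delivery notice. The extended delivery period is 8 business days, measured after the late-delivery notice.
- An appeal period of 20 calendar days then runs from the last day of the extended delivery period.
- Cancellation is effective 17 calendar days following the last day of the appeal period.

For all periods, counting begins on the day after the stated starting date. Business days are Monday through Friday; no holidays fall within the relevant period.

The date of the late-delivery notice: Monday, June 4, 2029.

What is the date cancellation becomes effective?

The last day of the extended delivery period: 8 business days after Monday, June 4, 2029, skipping weekends — Jun 5, Jun 6, Jun 7, Jun 8, Jun 11, Jun 12, Jun 13, Jun 14 — lands on Thursday, June 14, 2029.
Adding 20 calendar days to June 14, 2029 gives July 4, 2029, which is the last day of the appeal period.
The date cancellation becomes effective: July 4, 2029 + 17 days = July 21, 2029.

July 21, 2029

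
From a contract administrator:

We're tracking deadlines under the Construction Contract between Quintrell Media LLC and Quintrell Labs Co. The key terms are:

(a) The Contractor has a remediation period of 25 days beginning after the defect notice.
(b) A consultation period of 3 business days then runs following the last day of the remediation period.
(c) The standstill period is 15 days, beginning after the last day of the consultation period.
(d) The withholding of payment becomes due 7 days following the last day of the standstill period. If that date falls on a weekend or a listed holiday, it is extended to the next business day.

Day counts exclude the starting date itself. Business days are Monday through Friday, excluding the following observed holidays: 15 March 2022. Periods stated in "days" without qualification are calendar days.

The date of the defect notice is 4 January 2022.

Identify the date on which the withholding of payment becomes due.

24 February 2022

The last day of the remediation period: 25 calendar days after 4 January 2022 is 29 January 2022.
The last day of the consultation period: counting 3 business days from Saturday, 29 January 2022 (Jan 31, Feb 1, Feb 2, skipping weekends) reaches Wednesday, 2 February 2022.
Adding 15 calendar days to 2 February 2022 gives 17 February 2022, which is the last day of the standstill period.
The date on which the withholding of payment becomes due: 7 calendar days after 17 February 2022 is 24 February 2022. 24 February 2022 is a Thursday and is not a listed holiday, so no roll-forward applies.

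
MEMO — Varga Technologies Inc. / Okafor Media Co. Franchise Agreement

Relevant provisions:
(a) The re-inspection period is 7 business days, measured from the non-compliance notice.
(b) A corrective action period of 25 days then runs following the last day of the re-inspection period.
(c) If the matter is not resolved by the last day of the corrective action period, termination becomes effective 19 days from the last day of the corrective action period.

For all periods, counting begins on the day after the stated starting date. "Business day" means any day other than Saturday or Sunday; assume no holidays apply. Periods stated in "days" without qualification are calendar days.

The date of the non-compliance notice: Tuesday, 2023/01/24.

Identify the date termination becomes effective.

2023/03/18

From Tuesday, 2023/01/24, 7 business days (Jan 25, Jan 26, Jan 27, Jan 30, Jan 31, Feb 1, Feb 2, skipping weekends) brings us to Thursday, 2023/02/02, which is the last day of the re-inspection period.
The last day of the corrective action period: 25 calendar days after 2023/02/02 is 2023/02/27.
Adding 19 calendar days to 2023/02/27 gives 2023/03/18, which is the date termination becomes effective.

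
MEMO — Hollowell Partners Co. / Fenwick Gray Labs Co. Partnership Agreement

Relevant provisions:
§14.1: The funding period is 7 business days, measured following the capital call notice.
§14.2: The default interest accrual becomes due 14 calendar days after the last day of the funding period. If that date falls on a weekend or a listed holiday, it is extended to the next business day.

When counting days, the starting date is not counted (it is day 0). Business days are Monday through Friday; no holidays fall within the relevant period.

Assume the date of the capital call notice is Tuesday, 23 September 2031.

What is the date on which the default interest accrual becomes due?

The last day of the funding period: counting 7 business days from Tuesday, 23 September 2031 (Sep 24, Sep 25, Sep 26, Sep 29, Sep 30, Oct 1, Oct 2, skipping weekends) reaches Thursday, 2 October 2031.
Adding 14 calendar days to 2 October 2031 gives 16 October 2031, which is the date on which the default interest accrual becomes due. 16 October 2031 is a Thursday, so no roll-forward applies.

16 October 2031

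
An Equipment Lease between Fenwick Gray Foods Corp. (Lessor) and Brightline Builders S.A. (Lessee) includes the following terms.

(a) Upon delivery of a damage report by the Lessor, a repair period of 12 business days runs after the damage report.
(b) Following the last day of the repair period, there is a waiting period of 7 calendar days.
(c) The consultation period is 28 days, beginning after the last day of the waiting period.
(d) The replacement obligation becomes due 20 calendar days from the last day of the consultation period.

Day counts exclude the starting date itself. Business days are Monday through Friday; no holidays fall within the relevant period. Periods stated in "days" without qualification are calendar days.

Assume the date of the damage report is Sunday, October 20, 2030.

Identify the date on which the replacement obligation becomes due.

December 30, 2030

The last day of the repair period: counting 12 business days from Sunday, October 20, 2030 (Oct 21, Oct 22, Oct 23, Oct 24, …, Nov 1, Nov 4, Nov 5, skipping weekends) reaches Tuesday, November 5, 2030.
The last day of the waiting period: November 5, 2030 + 7 days = November 12, 2030.
The last day of the consultation period: November 12, 2030 + 28 days = December 10, 2030.
The date on which the replacement obligation becomes due: December 10, 2030 + 20 days = December 30, 2030.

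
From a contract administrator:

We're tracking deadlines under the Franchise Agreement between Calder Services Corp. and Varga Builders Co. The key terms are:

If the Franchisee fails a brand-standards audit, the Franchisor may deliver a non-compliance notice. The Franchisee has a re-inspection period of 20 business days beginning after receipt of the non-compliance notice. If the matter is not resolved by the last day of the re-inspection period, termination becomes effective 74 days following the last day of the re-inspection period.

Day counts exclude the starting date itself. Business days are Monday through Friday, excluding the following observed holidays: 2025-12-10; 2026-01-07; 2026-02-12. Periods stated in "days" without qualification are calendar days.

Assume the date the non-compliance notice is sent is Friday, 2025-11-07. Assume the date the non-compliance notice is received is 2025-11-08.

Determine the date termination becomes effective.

From Saturday, 2025-11-08, 20 business days (Nov 10, Nov 11, Nov 12, Nov 13, …, Dec 3, Dec 4, Dec 5, skipping weekends) brings us to Friday, 2025-12-05, which is the last day of the re-inspection period.
The date termination becomes effective: 74 calendar days after 2025-12-05 is 2026-02-17.

2026-02-17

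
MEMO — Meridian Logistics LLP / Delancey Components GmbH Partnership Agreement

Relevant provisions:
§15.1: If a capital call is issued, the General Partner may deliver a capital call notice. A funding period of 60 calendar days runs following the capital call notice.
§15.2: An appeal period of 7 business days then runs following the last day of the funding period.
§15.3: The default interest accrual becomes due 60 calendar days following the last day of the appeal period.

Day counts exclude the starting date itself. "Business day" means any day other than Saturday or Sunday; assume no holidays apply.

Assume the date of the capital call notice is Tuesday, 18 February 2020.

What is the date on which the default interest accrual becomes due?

27 June 2020

Adding 60 calendar days to 18 February 2020 gives 18 April 2020, which is the last day of the funding period.
The last day of the appeal period: 7 business days after Saturday, 18 April 2020, skipping weekends — Apr 20, Apr 21, Apr 22, Apr 23, Apr 24, Apr 27, Apr 28 — lands on Tuesday, 28 April 2020.
The date on which the default interest accrual becomes due: 28 April 2020 + 60 days = 27 June 2020.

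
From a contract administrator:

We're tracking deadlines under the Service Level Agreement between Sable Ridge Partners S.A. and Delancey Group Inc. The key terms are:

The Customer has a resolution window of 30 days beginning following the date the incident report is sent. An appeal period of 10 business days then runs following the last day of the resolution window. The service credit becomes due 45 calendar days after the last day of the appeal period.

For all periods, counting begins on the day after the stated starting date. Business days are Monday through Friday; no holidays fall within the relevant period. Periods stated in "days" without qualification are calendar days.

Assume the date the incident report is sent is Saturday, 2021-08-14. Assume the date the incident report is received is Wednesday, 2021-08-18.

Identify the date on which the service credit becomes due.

2021-11-11

The last day of the resolution window: 30 calendar days after 2021-08-14 is 2021-09-13.
The last day of the appeal period: counting 10 business days from Monday, 2021-09-13 (Sep 14, Sep 15, Sep 16, Sep 17, Sep 20, Sep 21, Sep 22, Sep 23, Sep 24, Sep 27, skipping weekends) reaches Monday, 2021-09-27.
The date on which the service credit becomes due: 45 calendar days after 2021-09-27 is 2021-11-11.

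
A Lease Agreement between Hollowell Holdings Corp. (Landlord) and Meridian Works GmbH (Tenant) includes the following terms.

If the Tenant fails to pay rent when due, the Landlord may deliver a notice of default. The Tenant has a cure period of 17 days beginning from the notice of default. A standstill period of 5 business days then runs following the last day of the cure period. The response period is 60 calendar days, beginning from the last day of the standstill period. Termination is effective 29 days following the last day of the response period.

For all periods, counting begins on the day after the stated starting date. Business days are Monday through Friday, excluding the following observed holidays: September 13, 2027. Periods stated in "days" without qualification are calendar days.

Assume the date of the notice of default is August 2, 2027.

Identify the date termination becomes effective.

November 23, 2027

The last day of the cure period: 17 calendar days after August 2, 2027 is August 19, 2027.
The last day of the standstill period: 5 business days after Thursday, August 19, 2027, skipping weekends — Aug 20, Aug 23, Aug 24, Aug 25, Aug 26 — lands on Thursday, August 26, 2027.
Adding 60 calendar days to August 26, 2027 gives October 25, 2027, which is the last day of the response period.
The date termination becomes effective: October 25, 2027 + 29 days = November 23, 2027.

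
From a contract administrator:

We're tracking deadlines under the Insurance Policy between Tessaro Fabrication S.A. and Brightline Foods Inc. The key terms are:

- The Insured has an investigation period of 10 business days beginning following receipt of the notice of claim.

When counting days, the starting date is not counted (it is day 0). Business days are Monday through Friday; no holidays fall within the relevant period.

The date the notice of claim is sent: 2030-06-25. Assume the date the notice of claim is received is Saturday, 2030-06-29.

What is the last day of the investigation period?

2030-07-12

From Saturday, 2030-06-29, 10 business days (Jul 1, Jul 2, Jul 3, Jul 4, Jul 5, Jul 8, Jul 9, Jul 10, Jul 11, Jul 12, skipping weekends) brings us to Friday, 2030-07-12, which is the last day of the investigation period.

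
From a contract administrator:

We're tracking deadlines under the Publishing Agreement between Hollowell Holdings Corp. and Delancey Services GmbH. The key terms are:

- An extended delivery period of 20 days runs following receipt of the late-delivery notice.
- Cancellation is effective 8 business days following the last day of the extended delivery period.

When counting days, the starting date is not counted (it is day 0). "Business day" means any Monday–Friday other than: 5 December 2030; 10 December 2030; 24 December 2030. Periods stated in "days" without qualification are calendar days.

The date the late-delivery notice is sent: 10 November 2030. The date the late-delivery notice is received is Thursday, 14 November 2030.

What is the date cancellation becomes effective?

18 December 2030

Adding 20 calendar days to 14 November 2030 gives 4 December 2030, which is the last day of the extended delivery period.
The date cancellation becomes effective: counting 8 business days from Wednesday, 4 December 2030 (Dec 6, Dec 9, Dec 11, Dec 12, Dec 13, Dec 16, Dec 17, Dec 18, skipping weekends and the listed holidays on Dec 5, Dec 10) reaches Wednesday, 18 December 2030.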